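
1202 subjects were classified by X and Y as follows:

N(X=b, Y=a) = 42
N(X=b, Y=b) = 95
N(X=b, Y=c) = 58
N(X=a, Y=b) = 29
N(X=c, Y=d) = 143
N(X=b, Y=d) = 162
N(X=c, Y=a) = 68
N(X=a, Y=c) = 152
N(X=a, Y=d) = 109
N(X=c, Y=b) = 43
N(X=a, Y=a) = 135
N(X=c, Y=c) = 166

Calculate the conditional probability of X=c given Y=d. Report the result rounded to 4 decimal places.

Total with Y=d: 109 + 162 + 143 = 414.
P(X=c | Y=d) = 143/414 = 0.3454.

0.3454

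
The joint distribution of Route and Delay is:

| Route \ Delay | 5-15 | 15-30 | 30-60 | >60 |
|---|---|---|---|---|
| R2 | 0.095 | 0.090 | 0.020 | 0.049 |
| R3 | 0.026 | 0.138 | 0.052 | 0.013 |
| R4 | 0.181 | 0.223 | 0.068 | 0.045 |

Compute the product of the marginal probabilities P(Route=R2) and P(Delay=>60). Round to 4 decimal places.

0.0272

P(Route=R2) = 0.095 + 0.090 + 0.020 + 0.049 = 0.254.
P(Delay=>60) = 0.049 + 0.013 + 0.045 = 0.107.
Product: 0.254 × 0.107 = 0.0272.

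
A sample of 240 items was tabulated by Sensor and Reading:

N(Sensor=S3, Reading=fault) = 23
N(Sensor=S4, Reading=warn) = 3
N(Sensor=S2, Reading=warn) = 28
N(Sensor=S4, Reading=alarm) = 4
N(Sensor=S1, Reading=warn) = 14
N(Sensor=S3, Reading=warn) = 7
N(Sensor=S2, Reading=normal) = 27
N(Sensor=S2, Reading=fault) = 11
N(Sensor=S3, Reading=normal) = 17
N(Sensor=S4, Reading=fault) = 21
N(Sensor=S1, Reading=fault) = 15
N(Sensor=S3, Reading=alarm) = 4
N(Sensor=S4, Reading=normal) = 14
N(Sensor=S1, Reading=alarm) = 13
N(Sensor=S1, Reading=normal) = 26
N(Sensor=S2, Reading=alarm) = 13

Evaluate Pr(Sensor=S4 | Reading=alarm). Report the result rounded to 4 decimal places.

0.1176

Total with Reading=alarm: 13 + 13 + 4 + 4 = 34.
P(Sensor=S4 | Reading=alarm) = 4/34 = 0.1176.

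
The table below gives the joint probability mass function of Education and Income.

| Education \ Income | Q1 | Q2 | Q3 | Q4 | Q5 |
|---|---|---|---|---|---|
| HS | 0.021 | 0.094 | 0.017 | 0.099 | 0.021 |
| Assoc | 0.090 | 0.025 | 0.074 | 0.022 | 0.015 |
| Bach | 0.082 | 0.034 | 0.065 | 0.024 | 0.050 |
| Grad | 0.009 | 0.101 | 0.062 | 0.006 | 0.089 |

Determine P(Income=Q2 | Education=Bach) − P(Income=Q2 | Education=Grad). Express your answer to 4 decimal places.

-0.2449

P(Education=Bach) = 0.082 + 0.034 + 0.065 + 0.024 + 0.050 = 0.255; P(Income=Q2 | Education=Bach) = 0.034/0.255 = 0.13333.
P(Education=Grad) = 0.009 + 0.101 + 0.062 + 0.006 + 0.089 = 0.267; P(Income=Q2 | Education=Grad) = 0.101/0.267 = 0.37828.
Difference = -0.2449.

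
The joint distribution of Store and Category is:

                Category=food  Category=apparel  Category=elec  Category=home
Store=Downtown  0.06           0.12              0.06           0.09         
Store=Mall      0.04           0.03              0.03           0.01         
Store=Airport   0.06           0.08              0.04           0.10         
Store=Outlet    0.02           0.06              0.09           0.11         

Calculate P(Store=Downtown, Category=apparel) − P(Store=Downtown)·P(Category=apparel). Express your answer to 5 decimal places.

0.02430

P(Store=Downtown) = 0.06 + 0.12 + 0.06 + 0.09 = 0.33.
P(Category=apparel) = 0.12 + 0.03 + 0.08 + 0.06 = 0.29.
P(Store=Downtown, Category=apparel) − P(Store=Downtown)P(Category=apparel) = 0.12 − 0.33×0.29 = 0.02430.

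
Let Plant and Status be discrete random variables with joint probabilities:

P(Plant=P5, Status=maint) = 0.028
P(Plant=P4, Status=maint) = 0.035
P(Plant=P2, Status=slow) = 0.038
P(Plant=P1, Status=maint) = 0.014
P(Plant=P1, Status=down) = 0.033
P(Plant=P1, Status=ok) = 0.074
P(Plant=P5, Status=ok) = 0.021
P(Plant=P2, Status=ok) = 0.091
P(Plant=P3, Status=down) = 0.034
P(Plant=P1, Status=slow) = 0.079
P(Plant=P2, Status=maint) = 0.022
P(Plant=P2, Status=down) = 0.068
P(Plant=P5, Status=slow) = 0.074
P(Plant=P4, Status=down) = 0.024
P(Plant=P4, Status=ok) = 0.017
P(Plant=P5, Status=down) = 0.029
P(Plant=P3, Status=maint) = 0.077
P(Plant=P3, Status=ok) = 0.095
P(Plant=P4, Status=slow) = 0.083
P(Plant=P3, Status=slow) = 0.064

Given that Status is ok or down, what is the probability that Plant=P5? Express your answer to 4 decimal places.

0.1029

P(Status=ok) = 0.074 + 0.091 + 0.095 + 0.017 + 0.021 = 0.298.
P(Status=down) = 0.033 + 0.068 + 0.034 + 0.024 + 0.029 = 0.188.
P(Status ∈ {ok, down}) = 0.298 + 0.188 = 0.486; P(Plant=P5, Status ∈ {ok, down}) = 0.021 + 0.029 = 0.050.
P(Plant=P5 | Status ∈ {ok, down}) = 0.050/0.486 = 0.1029.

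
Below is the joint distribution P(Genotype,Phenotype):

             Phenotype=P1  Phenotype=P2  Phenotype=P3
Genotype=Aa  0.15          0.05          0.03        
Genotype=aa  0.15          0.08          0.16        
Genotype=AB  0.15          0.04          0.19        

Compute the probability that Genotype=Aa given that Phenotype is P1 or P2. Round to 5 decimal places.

P(Phenotype=P1) = 0.15 + 0.15 + 0.15 = 0.45.
P(Phenotype=P2) = 0.05 + 0.08 + 0.04 = 0.17.
P(Phenotype ∈ {P1, P2}) = 0.45 + 0.17 = 0.62; P(Genotype=Aa, Phenotype ∈ {P1, P2}) = 0.15 + 0.05 = 0.20.
P(Genotype=Aa | Phenotype ∈ {P1, P2}) = 0.20/0.62 = 0.32258.

0.32258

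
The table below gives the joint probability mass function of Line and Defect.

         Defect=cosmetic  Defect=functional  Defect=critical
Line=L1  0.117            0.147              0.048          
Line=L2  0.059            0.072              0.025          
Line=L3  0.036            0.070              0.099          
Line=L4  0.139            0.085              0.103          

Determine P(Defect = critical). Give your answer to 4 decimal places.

0.2750

P(Defect=critical) = 0.048 + 0.025 + 0.099 + 0.103 = 0.275.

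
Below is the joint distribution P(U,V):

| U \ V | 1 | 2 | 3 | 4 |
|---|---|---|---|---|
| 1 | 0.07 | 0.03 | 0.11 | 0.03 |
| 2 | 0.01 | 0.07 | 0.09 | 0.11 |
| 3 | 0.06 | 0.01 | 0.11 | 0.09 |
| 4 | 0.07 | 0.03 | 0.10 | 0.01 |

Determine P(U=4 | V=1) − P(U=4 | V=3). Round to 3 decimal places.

P(V=1) = 0.07 + 0.01 + 0.06 + 0.07 = 0.21; P(U=4 | V=1) = 0.07/0.21 = 0.3333.
P(V=3) = 0.11 + 0.09 + 0.11 + 0.10 = 0.41; P(U=4 | V=3) = 0.10/0.41 = 0.2439.
Difference = 0.089.

0.089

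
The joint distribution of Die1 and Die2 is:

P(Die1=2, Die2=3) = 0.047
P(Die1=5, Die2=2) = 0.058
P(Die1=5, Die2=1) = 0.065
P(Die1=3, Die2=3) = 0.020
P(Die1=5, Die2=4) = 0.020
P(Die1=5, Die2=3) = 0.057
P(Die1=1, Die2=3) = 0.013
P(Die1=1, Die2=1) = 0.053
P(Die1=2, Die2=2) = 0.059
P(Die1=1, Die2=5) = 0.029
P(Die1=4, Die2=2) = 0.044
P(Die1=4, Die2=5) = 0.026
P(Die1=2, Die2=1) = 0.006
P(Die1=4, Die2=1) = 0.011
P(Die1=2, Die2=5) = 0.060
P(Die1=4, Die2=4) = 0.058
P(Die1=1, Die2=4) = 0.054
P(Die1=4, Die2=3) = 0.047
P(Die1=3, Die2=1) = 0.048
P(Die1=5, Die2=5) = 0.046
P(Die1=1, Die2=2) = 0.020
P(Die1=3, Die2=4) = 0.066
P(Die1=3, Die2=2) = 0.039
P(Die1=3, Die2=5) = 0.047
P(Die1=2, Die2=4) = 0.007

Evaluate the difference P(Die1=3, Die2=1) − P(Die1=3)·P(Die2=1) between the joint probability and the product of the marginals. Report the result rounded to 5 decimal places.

0.00774

P(Die1=3) = 0.048 + 0.039 + 0.020 + 0.066 + 0.047 = 0.220.
P(Die2=1) = 0.053 + 0.006 + 0.048 + 0.011 + 0.065 = 0.183.
P(Die1=3, Die2=1) − P(Die1=3)P(Die2=1) = 0.048 − 0.220×0.183 = 0.00774.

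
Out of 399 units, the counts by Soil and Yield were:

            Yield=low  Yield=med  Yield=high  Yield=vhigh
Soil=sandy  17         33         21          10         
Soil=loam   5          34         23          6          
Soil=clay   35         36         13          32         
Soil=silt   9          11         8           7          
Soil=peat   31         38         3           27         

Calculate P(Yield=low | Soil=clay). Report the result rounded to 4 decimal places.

Total with Soil=clay: 35 + 36 + 13 + 32 = 116.
P(Yield=low | Soil=clay) = 35/116 = 0.3017.

0.3017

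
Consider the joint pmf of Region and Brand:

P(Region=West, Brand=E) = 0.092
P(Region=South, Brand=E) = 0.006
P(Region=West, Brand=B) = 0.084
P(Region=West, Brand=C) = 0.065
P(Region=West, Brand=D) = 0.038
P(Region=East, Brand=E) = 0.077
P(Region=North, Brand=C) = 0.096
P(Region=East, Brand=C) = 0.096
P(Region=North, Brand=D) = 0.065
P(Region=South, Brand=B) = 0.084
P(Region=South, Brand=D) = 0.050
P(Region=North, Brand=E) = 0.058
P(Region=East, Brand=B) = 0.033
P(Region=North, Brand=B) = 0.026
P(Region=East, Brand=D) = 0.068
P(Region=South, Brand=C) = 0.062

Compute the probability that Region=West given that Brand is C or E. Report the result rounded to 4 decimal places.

P(Brand=C) = 0.096 + 0.062 + 0.096 + 0.065 = 0.319.
P(Brand=E) = 0.058 + 0.006 + 0.077 + 0.092 = 0.233.
P(Brand ∈ {C, E}) = 0.319 + 0.233 = 0.552; P(Region=West, Brand ∈ {C, E}) = 0.065 + 0.092 = 0.157.
P(Region=West | Brand ∈ {C, E}) = 0.157/0.552 = 0.2844.

0.2844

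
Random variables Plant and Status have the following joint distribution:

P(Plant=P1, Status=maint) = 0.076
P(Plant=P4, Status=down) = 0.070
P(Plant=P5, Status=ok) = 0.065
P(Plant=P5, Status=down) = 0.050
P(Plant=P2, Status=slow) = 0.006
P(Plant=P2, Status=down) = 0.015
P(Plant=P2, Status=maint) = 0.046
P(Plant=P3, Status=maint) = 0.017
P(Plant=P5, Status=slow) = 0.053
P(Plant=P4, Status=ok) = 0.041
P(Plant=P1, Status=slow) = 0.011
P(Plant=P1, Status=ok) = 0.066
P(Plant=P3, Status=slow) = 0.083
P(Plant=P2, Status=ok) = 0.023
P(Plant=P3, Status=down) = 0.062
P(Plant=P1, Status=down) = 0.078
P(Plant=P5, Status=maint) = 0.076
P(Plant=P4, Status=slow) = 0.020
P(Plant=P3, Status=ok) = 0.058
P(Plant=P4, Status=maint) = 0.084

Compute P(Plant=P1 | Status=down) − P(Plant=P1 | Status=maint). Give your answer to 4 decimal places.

0.0295

P(Status=down) = 0.078 + 0.015 + 0.062 + 0.070 + 0.050 = 0.275; P(Plant=P1 | Status=down) = 0.078/0.275 = 0.28364.
P(Status=maint) = 0.076 + 0.046 + 0.017 + 0.084 + 0.076 = 0.299; P(Plant=P1 | Status=maint) = 0.076/0.299 = 0.25418.
Difference = 0.0295.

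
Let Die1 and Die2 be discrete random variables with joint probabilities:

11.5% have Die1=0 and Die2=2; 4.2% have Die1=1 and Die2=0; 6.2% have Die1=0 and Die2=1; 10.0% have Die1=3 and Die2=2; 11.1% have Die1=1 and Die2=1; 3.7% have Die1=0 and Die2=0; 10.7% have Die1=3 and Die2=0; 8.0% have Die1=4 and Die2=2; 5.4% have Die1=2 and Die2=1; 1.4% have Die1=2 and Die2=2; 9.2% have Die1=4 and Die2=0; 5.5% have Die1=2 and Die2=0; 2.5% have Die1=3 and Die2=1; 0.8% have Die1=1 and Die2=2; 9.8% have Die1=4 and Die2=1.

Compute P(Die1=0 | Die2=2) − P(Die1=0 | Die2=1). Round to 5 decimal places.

0.18563

P(Die2=2) = 0.115 + 0.008 + 0.014 + 0.100 + 0.080 = 0.317; P(Die1=0 | Die2=2) = 0.115/0.317 = 0.362776.
P(Die2=1) = 0.062 + 0.111 + 0.054 + 0.025 + 0.098 = 0.350; P(Die1=0 | Die2=1) = 0.062/0.350 = 0.177143.
Difference = 0.18563.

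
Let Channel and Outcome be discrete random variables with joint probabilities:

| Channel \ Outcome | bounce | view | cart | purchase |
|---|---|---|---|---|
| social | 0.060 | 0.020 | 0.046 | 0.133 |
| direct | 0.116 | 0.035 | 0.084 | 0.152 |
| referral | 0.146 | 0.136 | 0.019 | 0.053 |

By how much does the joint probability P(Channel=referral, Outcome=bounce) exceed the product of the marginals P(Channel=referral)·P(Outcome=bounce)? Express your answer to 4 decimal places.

P(Channel=referral) = 0.146 + 0.136 + 0.019 + 0.053 = 0.354.
P(Outcome=bounce) = 0.060 + 0.116 + 0.146 = 0.322.
P(Channel=referral, Outcome=bounce) − P(Channel=referral)P(Outcome=bounce) = 0.146 − 0.354×0.322 = 0.0320.

0.0320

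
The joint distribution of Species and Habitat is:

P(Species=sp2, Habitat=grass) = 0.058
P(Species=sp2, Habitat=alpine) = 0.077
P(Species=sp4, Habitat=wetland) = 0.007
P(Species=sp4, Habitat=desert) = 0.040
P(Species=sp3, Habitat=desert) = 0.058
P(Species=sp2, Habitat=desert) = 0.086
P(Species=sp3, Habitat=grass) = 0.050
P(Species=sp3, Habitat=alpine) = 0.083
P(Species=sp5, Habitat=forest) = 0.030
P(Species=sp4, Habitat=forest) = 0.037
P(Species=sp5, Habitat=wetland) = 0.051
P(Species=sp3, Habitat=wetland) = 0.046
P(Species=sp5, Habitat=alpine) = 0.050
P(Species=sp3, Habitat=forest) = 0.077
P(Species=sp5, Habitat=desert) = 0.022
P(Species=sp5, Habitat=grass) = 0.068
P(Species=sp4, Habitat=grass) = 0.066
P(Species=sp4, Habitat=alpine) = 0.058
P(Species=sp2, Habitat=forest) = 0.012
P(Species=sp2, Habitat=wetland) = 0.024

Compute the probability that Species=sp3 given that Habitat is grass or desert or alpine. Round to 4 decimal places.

0.2668

P(Habitat=grass) = 0.058 + 0.050 + 0.066 + 0.068 = 0.242.
P(Habitat=desert) = 0.086 + 0.058 + 0.040 + 0.022 = 0.206.
P(Habitat=alpine) = 0.077 + 0.083 + 0.058 + 0.050 = 0.268.
P(Habitat ∈ {grass, desert, alpine}) = 0.242 + 0.206 + 0.268 = 0.716; P(Species=sp3, Habitat ∈ {grass, desert, alpine}) = 0.050 + 0.058 + 0.083 = 0.191.
P(Species=sp3 | Habitat ∈ {grass, desert, alpine}) = 0.191/0.716 = 0.2668.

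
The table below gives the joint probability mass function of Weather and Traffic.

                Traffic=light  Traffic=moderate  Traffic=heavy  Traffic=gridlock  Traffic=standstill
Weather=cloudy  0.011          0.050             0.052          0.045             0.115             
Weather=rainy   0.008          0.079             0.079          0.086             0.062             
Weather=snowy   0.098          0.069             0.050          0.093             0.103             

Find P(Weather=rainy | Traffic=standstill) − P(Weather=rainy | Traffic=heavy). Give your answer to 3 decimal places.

-0.215

P(Traffic=standstill) = 0.115 + 0.062 + 0.103 = 0.280; P(Weather=rainy | Traffic=standstill) = 0.062/0.280 = 0.2214.
P(Traffic=heavy) = 0.052 + 0.079 + 0.050 = 0.181; P(Weather=rainy | Traffic=heavy) = 0.079/0.181 = 0.4365.
Difference = -0.215.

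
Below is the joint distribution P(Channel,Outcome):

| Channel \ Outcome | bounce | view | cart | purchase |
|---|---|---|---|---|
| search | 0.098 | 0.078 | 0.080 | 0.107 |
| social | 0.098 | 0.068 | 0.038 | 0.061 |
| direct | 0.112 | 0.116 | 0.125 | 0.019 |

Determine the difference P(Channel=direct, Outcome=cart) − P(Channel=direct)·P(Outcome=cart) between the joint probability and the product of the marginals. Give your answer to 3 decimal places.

P(Channel=direct) = 0.112 + 0.116 + 0.125 + 0.019 = 0.372.
P(Outcome=cart) = 0.080 + 0.038 + 0.125 = 0.243.
P(Channel=direct, Outcome=cart) − P(Channel=direct)P(Outcome=cart) = 0.125 − 0.372×0.243 = 0.035.

0.035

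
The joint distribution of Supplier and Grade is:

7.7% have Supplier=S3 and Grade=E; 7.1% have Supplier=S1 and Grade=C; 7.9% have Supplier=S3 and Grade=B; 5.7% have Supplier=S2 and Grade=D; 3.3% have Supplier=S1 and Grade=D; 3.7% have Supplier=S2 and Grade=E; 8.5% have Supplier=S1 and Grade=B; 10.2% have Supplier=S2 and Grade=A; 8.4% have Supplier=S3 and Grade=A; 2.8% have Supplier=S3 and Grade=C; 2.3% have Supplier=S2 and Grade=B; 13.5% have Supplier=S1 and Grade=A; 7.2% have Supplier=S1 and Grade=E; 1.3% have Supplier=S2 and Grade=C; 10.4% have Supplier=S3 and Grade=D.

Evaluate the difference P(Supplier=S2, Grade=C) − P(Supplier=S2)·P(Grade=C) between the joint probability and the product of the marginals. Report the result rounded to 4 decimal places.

-0.0130

P(Supplier=S2) = 0.102 + 0.023 + 0.013 + 0.057 + 0.037 = 0.232.
P(Grade=C) = 0.071 + 0.013 + 0.028 = 0.112.
P(Supplier=S2, Grade=C) − P(Supplier=S2)P(Grade=C) = 0.013 − 0.232×0.112 = -0.0130.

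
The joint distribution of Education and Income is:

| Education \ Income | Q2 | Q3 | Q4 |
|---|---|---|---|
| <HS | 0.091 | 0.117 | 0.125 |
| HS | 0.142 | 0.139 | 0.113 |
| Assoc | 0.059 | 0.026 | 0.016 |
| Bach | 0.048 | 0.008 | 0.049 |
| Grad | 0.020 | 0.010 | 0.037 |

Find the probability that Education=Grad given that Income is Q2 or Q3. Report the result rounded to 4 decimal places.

0.0455

P(Income=Q2) = 0.091 + 0.142 + 0.059 + 0.048 + 0.020 = 0.360.
P(Income=Q3) = 0.117 + 0.139 + 0.026 + 0.008 + 0.010 = 0.300.
P(Income ∈ {Q2, Q3}) = 0.360 + 0.300 = 0.660; P(Education=Grad, Income ∈ {Q2, Q3}) = 0.020 + 0.010 = 0.030.
P(Education=Grad | Income ∈ {Q2, Q3}) = 0.030/0.660 = 0.0455.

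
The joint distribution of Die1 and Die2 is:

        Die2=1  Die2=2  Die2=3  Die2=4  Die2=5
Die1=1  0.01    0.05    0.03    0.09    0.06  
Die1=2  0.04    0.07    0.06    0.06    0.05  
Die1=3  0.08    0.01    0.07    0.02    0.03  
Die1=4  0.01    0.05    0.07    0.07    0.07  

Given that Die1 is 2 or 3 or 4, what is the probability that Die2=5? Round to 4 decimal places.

P(Die1=2) = 0.04 + 0.07 + 0.06 + 0.06 + 0.05 = 0.28.
P(Die1=3) = 0.08 + 0.01 + 0.07 + 0.02 + 0.03 = 0.21.
P(Die1=4) = 0.01 + 0.05 + 0.07 + 0.07 + 0.07 = 0.27.
P(Die1 ∈ {2, 3, 4}) = 0.28 + 0.21 + 0.27 = 0.76; P(Die2=5, Die1 ∈ {2, 3, 4}) = 0.05 + 0.03 + 0.07 = 0.15.
P(Die2=5 | Die1 ∈ {2, 3, 4}) = 0.15/0.76 = 0.1974.

0.1974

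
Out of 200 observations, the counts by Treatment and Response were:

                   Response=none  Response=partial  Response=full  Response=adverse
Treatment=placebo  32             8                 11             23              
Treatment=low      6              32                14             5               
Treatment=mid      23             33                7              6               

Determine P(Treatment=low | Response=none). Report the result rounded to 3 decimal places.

0.098

Total with Response=none: 32 + 6 + 23 = 61.
P(Treatment=low | Response=none) = 6/61 = 0.098.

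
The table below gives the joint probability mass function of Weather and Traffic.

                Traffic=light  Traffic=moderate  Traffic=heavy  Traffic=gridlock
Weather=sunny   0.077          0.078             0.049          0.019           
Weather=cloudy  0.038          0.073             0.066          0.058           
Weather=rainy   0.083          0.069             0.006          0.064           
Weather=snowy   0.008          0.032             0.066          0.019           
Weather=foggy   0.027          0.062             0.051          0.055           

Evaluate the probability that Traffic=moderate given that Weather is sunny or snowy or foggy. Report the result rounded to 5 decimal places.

0.31676

P(Weather=sunny) = 0.077 + 0.078 + 0.049 + 0.019 = 0.223.
P(Weather=snowy) = 0.008 + 0.032 + 0.066 + 0.019 = 0.125.
P(Weather=foggy) = 0.027 + 0.062 + 0.051 + 0.055 = 0.195.
P(Weather ∈ {sunny, snowy, foggy}) = 0.223 + 0.125 + 0.195 = 0.543; P(Traffic=moderate, Weather ∈ {sunny, snowy, foggy}) = 0.078 + 0.032 + 0.062 = 0.172.
P(Traffic=moderate | Weather ∈ {sunny, snowy, foggy}) = 0.172/0.543 = 0.31676.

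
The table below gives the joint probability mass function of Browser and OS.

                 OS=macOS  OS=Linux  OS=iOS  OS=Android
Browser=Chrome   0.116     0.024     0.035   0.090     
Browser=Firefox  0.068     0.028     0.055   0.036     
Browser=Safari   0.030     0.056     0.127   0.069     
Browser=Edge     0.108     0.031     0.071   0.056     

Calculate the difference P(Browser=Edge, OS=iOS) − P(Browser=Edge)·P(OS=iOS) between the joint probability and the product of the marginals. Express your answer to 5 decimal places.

P(Browser=Edge) = 0.108 + 0.031 + 0.071 + 0.056 = 0.266.
P(OS=iOS) = 0.035 + 0.055 + 0.127 + 0.071 = 0.288.
P(Browser=Edge, OS=iOS) − P(Browser=Edge)P(OS=iOS) = 0.071 − 0.266×0.288 = -0.00561.

-0.00561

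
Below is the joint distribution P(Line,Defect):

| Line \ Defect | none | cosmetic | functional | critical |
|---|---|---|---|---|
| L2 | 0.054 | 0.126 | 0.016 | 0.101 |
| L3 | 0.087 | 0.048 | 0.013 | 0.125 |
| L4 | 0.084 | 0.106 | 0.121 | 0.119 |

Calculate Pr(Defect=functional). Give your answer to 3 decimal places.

P(Defect=functional) = 0.016 + 0.013 + 0.121 = 0.150.

0.150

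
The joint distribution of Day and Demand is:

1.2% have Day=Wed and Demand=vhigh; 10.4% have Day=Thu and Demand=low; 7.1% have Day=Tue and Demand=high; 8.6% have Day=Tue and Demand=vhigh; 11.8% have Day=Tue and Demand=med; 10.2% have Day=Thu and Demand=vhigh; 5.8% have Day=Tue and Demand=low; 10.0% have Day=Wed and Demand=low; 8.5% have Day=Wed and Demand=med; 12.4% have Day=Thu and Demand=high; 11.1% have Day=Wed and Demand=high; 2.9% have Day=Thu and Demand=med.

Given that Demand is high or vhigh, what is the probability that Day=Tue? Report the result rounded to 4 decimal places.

P(Demand=high) = 0.071 + 0.111 + 0.124 = 0.306.
P(Demand=vhigh) = 0.086 + 0.012 + 0.102 = 0.200.
P(Demand ∈ {high, vhigh}) = 0.306 + 0.200 = 0.506; P(Day=Tue, Demand ∈ {high, vhigh}) = 0.071 + 0.086 = 0.157.
P(Day=Tue | Demand ∈ {high, vhigh}) = 0.157/0.506 = 0.3103.

0.3103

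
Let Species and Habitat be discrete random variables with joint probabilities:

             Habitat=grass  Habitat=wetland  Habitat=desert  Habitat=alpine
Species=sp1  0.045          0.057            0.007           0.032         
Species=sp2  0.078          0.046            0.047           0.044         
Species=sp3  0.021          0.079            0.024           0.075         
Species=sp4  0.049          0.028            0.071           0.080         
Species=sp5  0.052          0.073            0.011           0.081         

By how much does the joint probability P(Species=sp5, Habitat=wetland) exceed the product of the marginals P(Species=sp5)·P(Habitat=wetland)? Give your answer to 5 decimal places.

0.01159

P(Species=sp5) = 0.052 + 0.073 + 0.011 + 0.081 = 0.217.
P(Habitat=wetland) = 0.057 + 0.046 + 0.079 + 0.028 + 0.073 = 0.283.
P(Species=sp5, Habitat=wetland) − P(Species=sp5)P(Habitat=wetland) = 0.073 − 0.217×0.283 = 0.01159.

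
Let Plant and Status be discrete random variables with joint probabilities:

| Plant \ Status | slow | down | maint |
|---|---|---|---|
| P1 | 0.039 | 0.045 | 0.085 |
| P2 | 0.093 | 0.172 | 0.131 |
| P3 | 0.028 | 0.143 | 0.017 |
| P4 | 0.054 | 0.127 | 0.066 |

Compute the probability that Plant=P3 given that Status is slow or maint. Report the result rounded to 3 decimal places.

P(Status=slow) = 0.039 + 0.093 + 0.028 + 0.054 = 0.214.
P(Status=maint) = 0.085 + 0.131 + 0.017 + 0.066 = 0.299.
P(Status ∈ {slow, maint}) = 0.214 + 0.299 = 0.513; P(Plant=P3, Status ∈ {slow, maint}) = 0.028 + 0.017 = 0.045.
P(Plant=P3 | Status ∈ {slow, maint}) = 0.045/0.513 = 0.088.

0.088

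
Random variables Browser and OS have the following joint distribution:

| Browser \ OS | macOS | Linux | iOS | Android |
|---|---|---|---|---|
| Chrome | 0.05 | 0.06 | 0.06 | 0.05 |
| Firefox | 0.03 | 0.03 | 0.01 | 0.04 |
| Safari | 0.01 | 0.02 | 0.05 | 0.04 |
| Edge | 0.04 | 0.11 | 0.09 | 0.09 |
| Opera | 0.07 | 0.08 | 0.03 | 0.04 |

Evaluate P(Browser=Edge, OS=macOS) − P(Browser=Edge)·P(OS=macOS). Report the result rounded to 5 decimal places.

-0.02600

P(Browser=Edge) = 0.04 + 0.11 + 0.09 + 0.09 = 0.33.
P(OS=macOS) = 0.05 + 0.03 + 0.01 + 0.04 + 0.07 = 0.20.
P(Browser=Edge, OS=macOS) − P(Browser=Edge)P(OS=macOS) = 0.04 − 0.33×0.20 = -0.02600.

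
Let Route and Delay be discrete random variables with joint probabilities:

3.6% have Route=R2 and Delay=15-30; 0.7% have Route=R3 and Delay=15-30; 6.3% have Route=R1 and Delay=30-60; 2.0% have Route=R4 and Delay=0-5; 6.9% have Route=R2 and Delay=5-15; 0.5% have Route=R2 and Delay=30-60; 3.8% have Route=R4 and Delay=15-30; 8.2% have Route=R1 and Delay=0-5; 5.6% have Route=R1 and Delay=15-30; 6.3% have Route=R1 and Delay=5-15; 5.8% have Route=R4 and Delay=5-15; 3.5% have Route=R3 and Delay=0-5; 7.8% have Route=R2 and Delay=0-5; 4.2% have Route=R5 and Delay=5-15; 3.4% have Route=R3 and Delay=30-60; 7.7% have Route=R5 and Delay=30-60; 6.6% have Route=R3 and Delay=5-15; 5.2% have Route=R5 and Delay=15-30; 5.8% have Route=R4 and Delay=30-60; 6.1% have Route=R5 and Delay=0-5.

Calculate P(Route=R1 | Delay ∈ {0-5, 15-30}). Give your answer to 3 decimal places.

0.297

P(Delay=0-5) = 0.082 + 0.078 + 0.035 + 0.020 + 0.061 = 0.276.
P(Delay=15-30) = 0.056 + 0.036 + 0.007 + 0.038 + 0.052 = 0.189.
P(Delay ∈ {0-5, 15-30}) = 0.276 + 0.189 = 0.465; P(Route=R1, Delay ∈ {0-5, 15-30}) = 0.082 + 0.056 = 0.138.
P(Route=R1 | Delay ∈ {0-5, 15-30}) = 0.138/0.465 = 0.297.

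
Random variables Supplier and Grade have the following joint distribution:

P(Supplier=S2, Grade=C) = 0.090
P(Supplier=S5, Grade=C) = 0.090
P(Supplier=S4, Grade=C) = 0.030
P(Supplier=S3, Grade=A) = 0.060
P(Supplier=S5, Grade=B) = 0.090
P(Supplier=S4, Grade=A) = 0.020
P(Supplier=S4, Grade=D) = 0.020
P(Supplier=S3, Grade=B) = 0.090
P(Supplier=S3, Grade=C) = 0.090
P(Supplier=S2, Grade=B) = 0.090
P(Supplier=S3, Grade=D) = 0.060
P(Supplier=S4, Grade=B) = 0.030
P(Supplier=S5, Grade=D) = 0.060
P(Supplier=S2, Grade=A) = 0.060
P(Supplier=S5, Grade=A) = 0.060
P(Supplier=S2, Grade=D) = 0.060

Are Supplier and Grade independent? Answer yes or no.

Every cell satisfies P(Supplier,Grade) = P(Supplier)·P(Grade). For instance P(Supplier=S4) = 0.100, P(Grade=C) = 0.300, and 0.100×0.300 = 0.030 matches the joint entry. So Supplier and Grade are independent.

yes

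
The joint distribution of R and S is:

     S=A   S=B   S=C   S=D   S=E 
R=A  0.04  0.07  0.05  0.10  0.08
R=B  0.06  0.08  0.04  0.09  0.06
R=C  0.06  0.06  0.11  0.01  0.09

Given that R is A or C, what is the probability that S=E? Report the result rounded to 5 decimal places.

0.25373

P(R=A) = 0.04 + 0.07 + 0.05 + 0.10 + 0.08 = 0.34.
P(R=C) = 0.06 + 0.06 + 0.11 + 0.01 + 0.09 = 0.33.
P(R ∈ {A, C}) = 0.34 + 0.33 = 0.67; P(S=E, R ∈ {A, C}) = 0.08 + 0.09 = 0.17.
P(S=E | R ∈ {A, C}) = 0.17/0.67 = 0.25373.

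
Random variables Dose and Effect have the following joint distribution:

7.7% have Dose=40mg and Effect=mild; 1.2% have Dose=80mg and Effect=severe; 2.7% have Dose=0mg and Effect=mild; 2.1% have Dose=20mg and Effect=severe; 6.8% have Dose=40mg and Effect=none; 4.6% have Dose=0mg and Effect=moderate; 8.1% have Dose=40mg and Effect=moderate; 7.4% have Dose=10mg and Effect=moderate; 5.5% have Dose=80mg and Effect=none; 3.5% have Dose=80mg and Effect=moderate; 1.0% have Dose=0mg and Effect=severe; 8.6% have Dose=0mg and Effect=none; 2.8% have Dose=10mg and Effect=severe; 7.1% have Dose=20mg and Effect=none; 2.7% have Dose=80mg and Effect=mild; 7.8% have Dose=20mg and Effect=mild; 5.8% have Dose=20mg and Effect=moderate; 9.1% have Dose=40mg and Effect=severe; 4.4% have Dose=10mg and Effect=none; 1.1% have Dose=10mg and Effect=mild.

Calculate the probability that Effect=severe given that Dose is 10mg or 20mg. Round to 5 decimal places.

0.12727

P(Dose=10mg) = 0.044 + 0.011 + 0.074 + 0.028 = 0.157.
P(Dose=20mg) = 0.071 + 0.078 + 0.058 + 0.021 = 0.228.
P(Dose ∈ {10mg, 20mg}) = 0.157 + 0.228 = 0.385; P(Effect=severe, Dose ∈ {10mg, 20mg}) = 0.028 + 0.021 = 0.049.
P(Effect=severe | Dose ∈ {10mg, 20mg}) = 0.049/0.385 = 0.12727.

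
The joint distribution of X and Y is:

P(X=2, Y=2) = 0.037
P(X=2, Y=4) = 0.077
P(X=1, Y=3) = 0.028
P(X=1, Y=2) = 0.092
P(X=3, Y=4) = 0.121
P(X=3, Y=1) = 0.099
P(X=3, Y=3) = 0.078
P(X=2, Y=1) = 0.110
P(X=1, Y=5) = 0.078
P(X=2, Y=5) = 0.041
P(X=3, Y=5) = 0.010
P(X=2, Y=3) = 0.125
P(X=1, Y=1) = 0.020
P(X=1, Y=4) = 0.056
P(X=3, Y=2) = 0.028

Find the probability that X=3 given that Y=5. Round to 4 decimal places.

P(Y=5) = 0.078 + 0.041 + 0.010 = 0.129.
P(X=3 | Y=5) = 0.010/0.129 = 0.0775.

0.0775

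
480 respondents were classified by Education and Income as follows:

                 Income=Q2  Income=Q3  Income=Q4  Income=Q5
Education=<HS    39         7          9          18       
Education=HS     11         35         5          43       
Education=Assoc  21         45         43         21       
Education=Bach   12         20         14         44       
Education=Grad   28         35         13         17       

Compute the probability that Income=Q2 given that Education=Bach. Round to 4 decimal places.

0.1333

Total with Education=Bach: 12 + 20 + 14 + 44 = 90.
P(Income=Q2 | Education=Bach) = 12/90 = 0.1333.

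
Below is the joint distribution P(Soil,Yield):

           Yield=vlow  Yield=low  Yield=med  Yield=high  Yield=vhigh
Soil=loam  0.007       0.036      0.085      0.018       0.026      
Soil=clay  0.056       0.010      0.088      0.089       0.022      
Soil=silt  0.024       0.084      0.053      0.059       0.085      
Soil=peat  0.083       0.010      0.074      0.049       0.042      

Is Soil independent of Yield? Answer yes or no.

no

P(Soil=silt) = 0.305 and P(Yield=low) = 0.140, so their product is 0.04270, but P(Soil=silt, Yield=low) = 0.084. Since these differ, Soil and Yield are not independent.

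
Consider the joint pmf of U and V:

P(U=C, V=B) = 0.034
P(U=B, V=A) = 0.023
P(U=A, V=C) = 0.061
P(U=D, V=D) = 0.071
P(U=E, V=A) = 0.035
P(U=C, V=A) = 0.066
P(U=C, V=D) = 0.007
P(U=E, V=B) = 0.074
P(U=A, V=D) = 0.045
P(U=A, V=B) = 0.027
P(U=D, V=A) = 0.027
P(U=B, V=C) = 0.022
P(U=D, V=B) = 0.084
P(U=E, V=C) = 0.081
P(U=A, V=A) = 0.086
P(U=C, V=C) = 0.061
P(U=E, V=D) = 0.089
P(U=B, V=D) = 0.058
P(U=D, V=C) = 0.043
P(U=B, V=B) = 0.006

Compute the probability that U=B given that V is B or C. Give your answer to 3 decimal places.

P(V=B) = 0.027 + 0.006 + 0.034 + 0.084 + 0.074 = 0.225.
P(V=C) = 0.061 + 0.022 + 0.061 + 0.043 + 0.081 = 0.268.
P(V ∈ {B, C}) = 0.225 + 0.268 = 0.493; P(U=B, V ∈ {B, C}) = 0.006 + 0.022 = 0.028.
P(U=B | V ∈ {B, C}) = 0.028/0.493 = 0.057.

0.057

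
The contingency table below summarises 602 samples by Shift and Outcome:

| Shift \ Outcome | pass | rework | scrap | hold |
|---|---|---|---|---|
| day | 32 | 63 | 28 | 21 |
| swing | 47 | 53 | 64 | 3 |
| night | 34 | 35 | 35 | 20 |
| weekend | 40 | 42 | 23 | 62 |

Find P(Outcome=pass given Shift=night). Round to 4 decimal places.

Total with Shift=night: 34 + 35 + 35 + 20 = 124.
P(Outcome=pass | Shift=night) = 34/124 = 0.2742.

0.2742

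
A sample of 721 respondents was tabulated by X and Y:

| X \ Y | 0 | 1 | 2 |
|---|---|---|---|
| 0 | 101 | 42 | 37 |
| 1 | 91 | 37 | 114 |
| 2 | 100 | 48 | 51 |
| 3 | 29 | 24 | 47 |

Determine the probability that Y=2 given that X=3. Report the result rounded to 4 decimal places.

0.4700

Total with X=3: 29 + 24 + 47 = 100.
P(Y=2 | X=3) = 47/100 = 0.4700.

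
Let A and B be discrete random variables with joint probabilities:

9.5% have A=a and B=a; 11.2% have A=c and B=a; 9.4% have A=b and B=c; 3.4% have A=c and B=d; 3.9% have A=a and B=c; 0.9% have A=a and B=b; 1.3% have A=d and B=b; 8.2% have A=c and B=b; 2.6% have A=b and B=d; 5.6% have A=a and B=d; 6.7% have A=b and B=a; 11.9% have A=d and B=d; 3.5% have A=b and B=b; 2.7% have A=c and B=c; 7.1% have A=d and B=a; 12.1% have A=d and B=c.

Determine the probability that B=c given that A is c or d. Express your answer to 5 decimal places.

0.25561

P(A=c) = 0.112 + 0.082 + 0.027 + 0.034 = 0.255.
P(A=d) = 0.071 + 0.013 + 0.121 + 0.119 = 0.324.
P(A ∈ {c, d}) = 0.255 + 0.324 = 0.579; P(B=c, A ∈ {c, d}) = 0.027 + 0.121 = 0.148.
P(B=c | A ∈ {c, d}) = 0.148/0.579 = 0.25561.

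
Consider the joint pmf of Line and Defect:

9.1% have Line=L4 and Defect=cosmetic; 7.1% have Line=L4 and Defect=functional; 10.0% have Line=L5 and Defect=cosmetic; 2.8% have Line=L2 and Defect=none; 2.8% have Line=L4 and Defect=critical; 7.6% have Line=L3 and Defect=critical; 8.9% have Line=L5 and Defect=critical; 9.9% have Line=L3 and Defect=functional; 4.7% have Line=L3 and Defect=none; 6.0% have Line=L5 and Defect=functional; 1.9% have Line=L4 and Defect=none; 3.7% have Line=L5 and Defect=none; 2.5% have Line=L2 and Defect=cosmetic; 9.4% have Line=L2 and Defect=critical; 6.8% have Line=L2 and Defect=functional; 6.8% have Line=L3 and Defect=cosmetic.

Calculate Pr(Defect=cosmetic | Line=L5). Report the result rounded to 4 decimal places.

P(Line=L5) = 0.037 + 0.100 + 0.060 + 0.089 = 0.286.
P(Defect=cosmetic | Line=L5) = 0.100/0.286 = 0.3497.

0.3497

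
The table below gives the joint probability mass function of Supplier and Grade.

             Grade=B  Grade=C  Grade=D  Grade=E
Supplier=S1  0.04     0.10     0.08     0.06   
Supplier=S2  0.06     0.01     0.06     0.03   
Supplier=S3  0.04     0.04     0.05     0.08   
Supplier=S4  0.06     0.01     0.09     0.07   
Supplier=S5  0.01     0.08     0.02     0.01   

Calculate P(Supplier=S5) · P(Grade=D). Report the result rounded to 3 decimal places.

0.036

P(Supplier=S5) = 0.01 + 0.08 + 0.02 + 0.01 = 0.12.
P(Grade=D) = 0.08 + 0.06 + 0.05 + 0.09 + 0.02 = 0.30.
Product: 0.12 × 0.30 = 0.036.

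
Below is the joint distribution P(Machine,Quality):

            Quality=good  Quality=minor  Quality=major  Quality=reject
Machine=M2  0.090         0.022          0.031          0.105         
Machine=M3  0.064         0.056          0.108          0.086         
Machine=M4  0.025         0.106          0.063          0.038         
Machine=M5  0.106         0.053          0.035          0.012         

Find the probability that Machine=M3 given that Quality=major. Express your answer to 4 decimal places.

0.4557

P(Quality=major) = 0.031 + 0.108 + 0.063 + 0.035 = 0.237.
P(Machine=M3 | Quality=major) = 0.108/0.237 = 0.4557.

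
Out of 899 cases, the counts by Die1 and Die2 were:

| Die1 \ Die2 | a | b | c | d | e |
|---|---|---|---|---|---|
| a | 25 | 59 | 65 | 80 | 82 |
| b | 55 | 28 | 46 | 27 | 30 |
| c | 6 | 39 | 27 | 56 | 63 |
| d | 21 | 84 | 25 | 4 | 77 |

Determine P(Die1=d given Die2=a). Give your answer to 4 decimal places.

Total with Die2=a: 25 + 55 + 6 + 21 = 107.
P(Die1=d | Die2=a) = 21/107 = 0.1963.

0.1963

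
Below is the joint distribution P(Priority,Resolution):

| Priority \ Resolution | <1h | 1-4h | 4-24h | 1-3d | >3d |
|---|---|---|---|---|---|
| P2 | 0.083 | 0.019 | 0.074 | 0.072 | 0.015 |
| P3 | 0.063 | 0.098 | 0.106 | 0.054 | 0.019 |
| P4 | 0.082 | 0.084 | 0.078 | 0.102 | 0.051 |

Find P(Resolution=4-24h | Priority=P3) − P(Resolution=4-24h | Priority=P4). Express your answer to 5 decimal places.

0.11529

P(Priority=P3) = 0.063 + 0.098 + 0.106 + 0.054 + 0.019 = 0.340; P(Resolution=4-24h | Priority=P3) = 0.106/0.340 = 0.311765.
P(Priority=P4) = 0.082 + 0.084 + 0.078 + 0.102 + 0.051 = 0.397; P(Resolution=4-24h | Priority=P4) = 0.078/0.397 = 0.196474.
Difference = 0.11529.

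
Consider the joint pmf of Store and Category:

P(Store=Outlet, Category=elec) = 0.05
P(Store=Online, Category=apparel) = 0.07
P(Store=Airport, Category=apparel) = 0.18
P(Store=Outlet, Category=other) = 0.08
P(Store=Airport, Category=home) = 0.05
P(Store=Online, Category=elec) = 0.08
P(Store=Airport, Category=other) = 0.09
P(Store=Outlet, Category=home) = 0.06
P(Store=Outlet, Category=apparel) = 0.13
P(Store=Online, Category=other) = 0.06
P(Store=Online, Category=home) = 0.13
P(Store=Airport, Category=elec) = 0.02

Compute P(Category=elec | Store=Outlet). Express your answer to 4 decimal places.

0.1563

P(Store=Outlet) = 0.13 + 0.05 + 0.06 + 0.08 = 0.32.
P(Category=elec | Store=Outlet) = 0.05/0.32 = 0.1563.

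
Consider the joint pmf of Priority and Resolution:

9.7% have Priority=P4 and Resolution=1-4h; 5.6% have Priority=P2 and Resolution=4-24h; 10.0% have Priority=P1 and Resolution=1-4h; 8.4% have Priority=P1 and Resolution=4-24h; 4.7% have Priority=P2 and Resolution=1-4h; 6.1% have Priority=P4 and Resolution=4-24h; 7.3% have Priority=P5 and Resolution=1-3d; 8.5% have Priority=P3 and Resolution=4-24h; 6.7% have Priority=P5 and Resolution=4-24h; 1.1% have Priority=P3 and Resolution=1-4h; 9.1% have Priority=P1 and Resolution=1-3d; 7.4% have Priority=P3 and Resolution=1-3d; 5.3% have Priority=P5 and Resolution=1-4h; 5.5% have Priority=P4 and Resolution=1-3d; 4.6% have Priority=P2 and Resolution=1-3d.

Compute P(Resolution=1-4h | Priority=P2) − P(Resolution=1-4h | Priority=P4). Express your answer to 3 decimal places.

P(Priority=P2) = 0.047 + 0.056 + 0.046 = 0.149; P(Resolution=1-4h | Priority=P2) = 0.047/0.149 = 0.3154.
P(Priority=P4) = 0.097 + 0.061 + 0.055 = 0.213; P(Resolution=1-4h | Priority=P4) = 0.097/0.213 = 0.4554.
Difference = -0.140.

-0.140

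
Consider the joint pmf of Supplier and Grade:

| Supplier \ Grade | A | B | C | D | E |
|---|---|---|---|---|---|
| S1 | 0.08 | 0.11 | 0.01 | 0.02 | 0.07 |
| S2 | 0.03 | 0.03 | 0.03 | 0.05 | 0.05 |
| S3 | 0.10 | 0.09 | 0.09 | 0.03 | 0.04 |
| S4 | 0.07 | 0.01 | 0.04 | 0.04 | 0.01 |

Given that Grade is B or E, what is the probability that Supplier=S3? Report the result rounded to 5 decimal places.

P(Grade=B) = 0.11 + 0.03 + 0.09 + 0.01 = 0.24.
P(Grade=E) = 0.07 + 0.05 + 0.04 + 0.01 = 0.17.
P(Grade ∈ {B, E}) = 0.24 + 0.17 = 0.41; P(Supplier=S3, Grade ∈ {B, E}) = 0.09 + 0.04 = 0.13.
P(Supplier=S3 | Grade ∈ {B, E}) = 0.13/0.41 = 0.31707.

0.31707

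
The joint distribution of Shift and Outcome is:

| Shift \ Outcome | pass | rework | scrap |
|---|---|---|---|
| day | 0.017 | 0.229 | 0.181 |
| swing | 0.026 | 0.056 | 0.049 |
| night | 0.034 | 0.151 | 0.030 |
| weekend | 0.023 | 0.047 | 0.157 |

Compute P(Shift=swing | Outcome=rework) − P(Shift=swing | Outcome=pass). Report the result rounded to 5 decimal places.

-0.14406

P(Outcome=rework) = 0.229 + 0.056 + 0.151 + 0.047 = 0.483; P(Shift=swing | Outcome=rework) = 0.056/0.483 = 0.115942.
P(Outcome=pass) = 0.017 + 0.026 + 0.034 + 0.023 = 0.100; P(Shift=swing | Outcome=pass) = 0.026/0.100 = 0.260000.
Difference = -0.14406.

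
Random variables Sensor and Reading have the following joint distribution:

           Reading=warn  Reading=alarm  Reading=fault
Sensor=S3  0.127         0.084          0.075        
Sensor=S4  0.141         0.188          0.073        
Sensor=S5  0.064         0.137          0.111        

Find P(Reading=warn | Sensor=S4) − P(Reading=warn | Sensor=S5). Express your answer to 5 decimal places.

0.14562

P(Sensor=S4) = 0.141 + 0.188 + 0.073 = 0.402; P(Reading=warn | Sensor=S4) = 0.141/0.402 = 0.350746.
P(Sensor=S5) = 0.064 + 0.137 + 0.111 = 0.312; P(Reading=warn | Sensor=S5) = 0.064/0.312 = 0.205128.
Difference = 0.14562.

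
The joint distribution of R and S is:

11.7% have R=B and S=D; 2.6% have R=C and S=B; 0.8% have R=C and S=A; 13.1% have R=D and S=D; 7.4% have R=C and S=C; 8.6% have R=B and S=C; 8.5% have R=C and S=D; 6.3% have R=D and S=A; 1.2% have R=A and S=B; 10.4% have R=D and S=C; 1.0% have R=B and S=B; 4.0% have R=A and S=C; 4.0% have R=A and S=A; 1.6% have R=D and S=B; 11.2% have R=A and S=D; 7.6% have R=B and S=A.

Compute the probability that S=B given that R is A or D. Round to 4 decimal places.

P(R=A) = 0.040 + 0.012 + 0.040 + 0.112 = 0.204.
P(R=D) = 0.063 + 0.016 + 0.104 + 0.131 = 0.314.
P(R ∈ {A, D}) = 0.204 + 0.314 = 0.518; P(S=B, R ∈ {A, D}) = 0.012 + 0.016 = 0.028.
P(S=B | R ∈ {A, D}) = 0.028/0.518 = 0.0541.

0.0541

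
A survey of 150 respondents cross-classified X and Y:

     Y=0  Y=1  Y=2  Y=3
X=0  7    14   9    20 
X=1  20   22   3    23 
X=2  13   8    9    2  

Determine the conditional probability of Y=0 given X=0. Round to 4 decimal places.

Total with X=0: 7 + 14 + 9 + 20 = 50.
P(Y=0 | X=0) = 7/50 = 0.1400.

0.1400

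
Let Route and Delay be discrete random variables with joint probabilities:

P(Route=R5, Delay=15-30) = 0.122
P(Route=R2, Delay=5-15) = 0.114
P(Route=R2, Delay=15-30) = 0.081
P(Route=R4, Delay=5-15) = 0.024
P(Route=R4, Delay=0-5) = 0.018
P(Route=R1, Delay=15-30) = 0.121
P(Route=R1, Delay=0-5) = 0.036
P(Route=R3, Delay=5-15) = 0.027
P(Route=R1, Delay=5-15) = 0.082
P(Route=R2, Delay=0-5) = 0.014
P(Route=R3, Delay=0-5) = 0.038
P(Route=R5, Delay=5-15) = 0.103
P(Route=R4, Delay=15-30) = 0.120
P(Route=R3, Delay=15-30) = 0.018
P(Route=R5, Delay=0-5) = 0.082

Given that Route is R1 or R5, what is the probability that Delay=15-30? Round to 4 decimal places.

P(Route=R1) = 0.036 + 0.082 + 0.121 = 0.239.
P(Route=R5) = 0.082 + 0.103 + 0.122 = 0.307.
P(Route ∈ {R1, R5}) = 0.239 + 0.307 = 0.546; P(Delay=15-30, Route ∈ {R1, R5}) = 0.121 + 0.122 = 0.243.
P(Delay=15-30 | Route ∈ {R1, R5}) = 0.243/0.546 = 0.4451.

0.4451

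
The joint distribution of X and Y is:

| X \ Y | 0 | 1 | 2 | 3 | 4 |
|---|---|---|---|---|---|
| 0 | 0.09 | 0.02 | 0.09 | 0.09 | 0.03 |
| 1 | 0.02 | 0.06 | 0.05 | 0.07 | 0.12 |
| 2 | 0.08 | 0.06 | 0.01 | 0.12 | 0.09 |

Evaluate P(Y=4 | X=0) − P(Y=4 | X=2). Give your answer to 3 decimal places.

-0.156

P(X=0) = 0.09 + 0.02 + 0.09 + 0.09 + 0.03 = 0.32; P(Y=4 | X=0) = 0.03/0.32 = 0.0938.
P(X=2) = 0.08 + 0.06 + 0.01 + 0.12 + 0.09 = 0.36; P(Y=4 | X=2) = 0.09/0.36 = 0.2500.
Difference = -0.156.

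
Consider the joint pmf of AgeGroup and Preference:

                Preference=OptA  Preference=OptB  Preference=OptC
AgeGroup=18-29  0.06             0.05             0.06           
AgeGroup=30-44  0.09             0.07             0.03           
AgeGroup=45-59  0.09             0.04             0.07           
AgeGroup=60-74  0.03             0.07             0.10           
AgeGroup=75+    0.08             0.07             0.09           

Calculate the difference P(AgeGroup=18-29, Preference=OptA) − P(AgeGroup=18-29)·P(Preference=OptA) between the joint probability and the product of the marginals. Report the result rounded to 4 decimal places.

P(AgeGroup=18-29) = 0.06 + 0.05 + 0.06 = 0.17.
P(Preference=OptA) = 0.06 + 0.09 + 0.09 + 0.03 + 0.08 = 0.35.
P(AgeGroup=18-29, Preference=OptA) − P(AgeGroup=18-29)P(Preference=OptA) = 0.06 − 0.17×0.35 = 0.0005.

0.0005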